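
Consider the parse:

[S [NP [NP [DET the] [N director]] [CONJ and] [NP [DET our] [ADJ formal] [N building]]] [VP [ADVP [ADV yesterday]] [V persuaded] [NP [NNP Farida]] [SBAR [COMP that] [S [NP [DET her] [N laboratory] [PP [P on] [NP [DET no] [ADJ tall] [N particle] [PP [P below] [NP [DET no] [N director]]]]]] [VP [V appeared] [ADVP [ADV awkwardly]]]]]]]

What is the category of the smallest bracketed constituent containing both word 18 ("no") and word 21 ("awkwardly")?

S

The smallest bracket enclosing both words is [S her laboratory on no tall particle below no director appeared awkwardly], so the label is S.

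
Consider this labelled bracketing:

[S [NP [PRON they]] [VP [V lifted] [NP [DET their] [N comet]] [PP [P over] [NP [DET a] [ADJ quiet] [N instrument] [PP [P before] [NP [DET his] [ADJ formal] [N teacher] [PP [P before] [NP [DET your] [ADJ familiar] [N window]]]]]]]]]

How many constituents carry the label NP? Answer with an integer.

5

Listing each NP by its span: [NP they]; [NP their comet]; [NP a quiet instrument before his formal teacher before your familiar window]; [NP his formal teacher before your familiar window]; [NP your familiar window] — that makes 5.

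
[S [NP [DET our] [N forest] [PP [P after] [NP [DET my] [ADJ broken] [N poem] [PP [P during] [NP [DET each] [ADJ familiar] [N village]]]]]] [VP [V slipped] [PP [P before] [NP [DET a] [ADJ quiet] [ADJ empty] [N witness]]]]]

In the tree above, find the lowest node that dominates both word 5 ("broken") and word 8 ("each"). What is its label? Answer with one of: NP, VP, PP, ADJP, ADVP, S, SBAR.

NP

The smallest bracket enclosing both words is [NP my broken poem during each familiar village], so the label is NP.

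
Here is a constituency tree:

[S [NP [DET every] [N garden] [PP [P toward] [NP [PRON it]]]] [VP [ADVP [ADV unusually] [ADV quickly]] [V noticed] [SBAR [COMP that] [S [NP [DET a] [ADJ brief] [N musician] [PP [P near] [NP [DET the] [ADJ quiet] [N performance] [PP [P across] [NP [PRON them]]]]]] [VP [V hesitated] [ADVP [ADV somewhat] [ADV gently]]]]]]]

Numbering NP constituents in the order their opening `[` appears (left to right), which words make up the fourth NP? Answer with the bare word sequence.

The NP opening brackets appear, in order, over: "every garden toward it"; "it"; "a brief musician near the quiet performance across them"; "the quiet performance across them"; "them". The fourth one spans "the quiet performance across them".

the quiet performance across them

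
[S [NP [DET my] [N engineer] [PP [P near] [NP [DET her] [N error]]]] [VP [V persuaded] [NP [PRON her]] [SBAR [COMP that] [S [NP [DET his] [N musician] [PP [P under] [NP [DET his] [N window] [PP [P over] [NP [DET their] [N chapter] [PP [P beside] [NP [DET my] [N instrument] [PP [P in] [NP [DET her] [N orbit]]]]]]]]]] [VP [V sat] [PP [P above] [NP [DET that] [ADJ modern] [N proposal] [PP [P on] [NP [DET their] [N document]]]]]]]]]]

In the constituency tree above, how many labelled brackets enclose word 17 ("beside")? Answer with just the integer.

11

The word sits inside P, which is inside PP, inside NP, inside PP, inside NP, inside PP, inside NP, inside S, inside SBAR, inside VP, inside S — 11 brackets in all.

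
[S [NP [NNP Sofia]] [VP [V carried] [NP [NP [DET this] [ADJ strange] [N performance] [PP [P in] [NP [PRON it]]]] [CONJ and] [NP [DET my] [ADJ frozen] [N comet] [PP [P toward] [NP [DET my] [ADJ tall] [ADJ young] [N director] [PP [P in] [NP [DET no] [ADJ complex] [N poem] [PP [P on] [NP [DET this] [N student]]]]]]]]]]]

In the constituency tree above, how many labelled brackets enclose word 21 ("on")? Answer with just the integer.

10

Counting open brackets not yet closed at "on": [S [VP [NP [NP [PP [NP [PP [NP [PP [P = 10.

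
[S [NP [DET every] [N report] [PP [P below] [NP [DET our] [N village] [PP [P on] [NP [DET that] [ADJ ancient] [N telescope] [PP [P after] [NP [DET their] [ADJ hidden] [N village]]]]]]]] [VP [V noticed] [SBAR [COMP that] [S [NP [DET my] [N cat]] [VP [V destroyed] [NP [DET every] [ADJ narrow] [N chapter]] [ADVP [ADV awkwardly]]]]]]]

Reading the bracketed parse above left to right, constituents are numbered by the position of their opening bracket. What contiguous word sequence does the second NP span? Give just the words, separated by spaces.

our village on that ancient telescope after their hidden village

The NP opening brackets appear, in order, over: "every report below our village on that ancient telescope after their hidden village"; "our village on that ancient telescope after their hidden village"; "that ancient telescope after their hidden village"; "their hidden village"; "my cat"; "every narrow chapter". The second one spans "our village on that ancient telescope after their hidden village".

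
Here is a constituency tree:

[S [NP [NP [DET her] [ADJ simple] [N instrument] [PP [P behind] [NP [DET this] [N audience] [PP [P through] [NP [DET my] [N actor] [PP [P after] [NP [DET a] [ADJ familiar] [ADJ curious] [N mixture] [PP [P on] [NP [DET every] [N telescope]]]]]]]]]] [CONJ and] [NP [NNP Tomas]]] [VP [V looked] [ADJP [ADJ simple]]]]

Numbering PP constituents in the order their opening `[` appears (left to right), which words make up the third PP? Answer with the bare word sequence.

The PP opening brackets appear, in order, over: "behind this audience through my actor after a familiar curious mixture on every telescope"; "through my actor after a familiar curious mixture on every telescope"; "after a familiar curious mixture on every telescope"; "on every telescope". The third one spans "after a familiar curious mixture on every telescope".

after a familiar curious mixture on every telescope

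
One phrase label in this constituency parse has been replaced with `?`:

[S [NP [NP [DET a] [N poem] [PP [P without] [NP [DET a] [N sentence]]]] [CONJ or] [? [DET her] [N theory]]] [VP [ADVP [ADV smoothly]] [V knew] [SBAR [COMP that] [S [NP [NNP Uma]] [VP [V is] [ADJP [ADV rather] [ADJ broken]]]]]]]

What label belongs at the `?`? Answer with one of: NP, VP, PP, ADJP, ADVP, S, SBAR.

NP

The `?` node immediately contains: DET 'her', N 'theory'. That is the internal structure of a noun phrase, so the label is NP.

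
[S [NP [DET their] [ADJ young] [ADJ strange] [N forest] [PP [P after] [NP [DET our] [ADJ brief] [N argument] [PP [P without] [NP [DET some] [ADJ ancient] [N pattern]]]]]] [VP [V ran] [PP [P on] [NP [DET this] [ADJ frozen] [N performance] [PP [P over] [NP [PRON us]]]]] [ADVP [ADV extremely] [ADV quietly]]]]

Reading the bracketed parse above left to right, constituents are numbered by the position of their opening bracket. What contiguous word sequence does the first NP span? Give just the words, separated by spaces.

their young strange forest after our brief argument without some ancient pattern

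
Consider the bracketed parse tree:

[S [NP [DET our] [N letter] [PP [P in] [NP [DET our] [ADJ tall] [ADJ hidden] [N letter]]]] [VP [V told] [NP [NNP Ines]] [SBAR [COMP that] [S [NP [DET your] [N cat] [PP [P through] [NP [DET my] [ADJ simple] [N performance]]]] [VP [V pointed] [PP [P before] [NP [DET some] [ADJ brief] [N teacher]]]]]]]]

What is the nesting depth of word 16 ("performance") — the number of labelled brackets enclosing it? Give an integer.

The word sits inside N, which is inside NP, inside PP, inside NP, inside S, inside SBAR, inside VP, inside S — 8 brackets in all.

8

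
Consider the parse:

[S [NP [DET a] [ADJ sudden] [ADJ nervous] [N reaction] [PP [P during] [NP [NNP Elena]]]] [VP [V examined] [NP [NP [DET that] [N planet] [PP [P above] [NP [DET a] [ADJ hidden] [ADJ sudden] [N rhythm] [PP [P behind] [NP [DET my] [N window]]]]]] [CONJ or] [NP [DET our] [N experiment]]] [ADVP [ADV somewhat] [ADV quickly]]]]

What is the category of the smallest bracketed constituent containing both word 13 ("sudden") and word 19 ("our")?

Word 13 lies under S → VP → NP → NP → PP → NP → ADJ; word 19 lies under S → VP → NP → NP → DET. The lowest shared node is the NP.

NP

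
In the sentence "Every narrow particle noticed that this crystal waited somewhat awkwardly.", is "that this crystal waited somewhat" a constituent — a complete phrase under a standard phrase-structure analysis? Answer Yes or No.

The sequence begins inside the complementizer "that" and ends inside the clause "this crystal waited somewhat awkwardly"; it crosses a phrase boundary, so no single node in the tree spans exactly those words.

No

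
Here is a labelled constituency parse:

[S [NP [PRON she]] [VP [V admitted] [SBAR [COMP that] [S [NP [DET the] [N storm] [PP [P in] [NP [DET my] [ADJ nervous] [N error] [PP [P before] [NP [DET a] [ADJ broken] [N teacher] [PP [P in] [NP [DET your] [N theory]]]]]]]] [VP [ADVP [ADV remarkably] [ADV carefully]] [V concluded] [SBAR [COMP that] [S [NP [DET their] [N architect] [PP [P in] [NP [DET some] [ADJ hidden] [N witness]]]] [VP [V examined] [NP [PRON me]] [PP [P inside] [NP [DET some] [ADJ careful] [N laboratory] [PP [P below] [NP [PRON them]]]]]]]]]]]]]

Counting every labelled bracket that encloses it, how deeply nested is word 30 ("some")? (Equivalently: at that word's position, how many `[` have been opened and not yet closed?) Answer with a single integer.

11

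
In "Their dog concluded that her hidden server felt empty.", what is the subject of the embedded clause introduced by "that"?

her hidden server

The subject of the embedded clause introduced by "that" is the NP immediately before the verb "felt": "her hidden server".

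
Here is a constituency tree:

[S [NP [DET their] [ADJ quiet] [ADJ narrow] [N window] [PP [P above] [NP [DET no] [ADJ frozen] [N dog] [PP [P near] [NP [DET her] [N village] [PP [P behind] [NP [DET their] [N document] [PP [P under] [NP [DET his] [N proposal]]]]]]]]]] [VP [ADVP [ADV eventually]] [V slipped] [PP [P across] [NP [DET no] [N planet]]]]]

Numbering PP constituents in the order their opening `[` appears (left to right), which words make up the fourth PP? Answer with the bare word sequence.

under his proposal

Opening `[PP` markers occur at word positions 5, 9, 12, 15, 20; the fourth of these opens the constituent [PP under his proposal].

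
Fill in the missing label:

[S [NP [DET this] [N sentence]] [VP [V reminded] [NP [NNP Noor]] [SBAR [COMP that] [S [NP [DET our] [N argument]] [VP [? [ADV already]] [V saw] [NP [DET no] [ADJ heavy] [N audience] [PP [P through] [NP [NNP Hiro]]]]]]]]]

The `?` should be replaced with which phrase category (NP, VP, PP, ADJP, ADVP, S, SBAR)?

ADVP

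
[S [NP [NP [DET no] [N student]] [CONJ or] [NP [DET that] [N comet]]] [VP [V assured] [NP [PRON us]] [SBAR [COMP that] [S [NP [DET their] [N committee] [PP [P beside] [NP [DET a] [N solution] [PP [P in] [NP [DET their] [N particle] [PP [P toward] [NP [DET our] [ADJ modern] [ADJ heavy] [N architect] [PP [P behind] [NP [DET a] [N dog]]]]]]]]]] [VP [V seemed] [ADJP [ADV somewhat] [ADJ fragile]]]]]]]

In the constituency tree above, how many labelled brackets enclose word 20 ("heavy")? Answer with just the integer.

12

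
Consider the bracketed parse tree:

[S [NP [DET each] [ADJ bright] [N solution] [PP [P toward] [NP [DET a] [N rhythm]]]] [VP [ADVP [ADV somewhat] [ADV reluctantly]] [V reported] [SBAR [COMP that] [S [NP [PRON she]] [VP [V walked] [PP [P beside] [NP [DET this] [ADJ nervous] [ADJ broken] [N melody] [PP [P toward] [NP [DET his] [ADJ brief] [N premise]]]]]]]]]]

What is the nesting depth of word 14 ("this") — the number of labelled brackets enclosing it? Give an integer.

8

Counting open brackets not yet closed at "this": [S [VP [SBAR [S [VP [PP [NP [DET = 8.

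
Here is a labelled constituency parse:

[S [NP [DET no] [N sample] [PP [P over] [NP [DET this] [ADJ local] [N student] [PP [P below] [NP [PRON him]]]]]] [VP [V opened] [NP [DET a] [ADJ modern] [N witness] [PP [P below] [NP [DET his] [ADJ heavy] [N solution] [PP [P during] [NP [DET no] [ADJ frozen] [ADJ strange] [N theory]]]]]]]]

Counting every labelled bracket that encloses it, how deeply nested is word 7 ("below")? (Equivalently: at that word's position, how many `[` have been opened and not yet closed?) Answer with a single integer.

6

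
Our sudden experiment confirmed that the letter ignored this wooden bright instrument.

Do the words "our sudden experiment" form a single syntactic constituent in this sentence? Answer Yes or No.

Yes

These words form the whole noun phrase headed by "experiment", so yes — one constituent.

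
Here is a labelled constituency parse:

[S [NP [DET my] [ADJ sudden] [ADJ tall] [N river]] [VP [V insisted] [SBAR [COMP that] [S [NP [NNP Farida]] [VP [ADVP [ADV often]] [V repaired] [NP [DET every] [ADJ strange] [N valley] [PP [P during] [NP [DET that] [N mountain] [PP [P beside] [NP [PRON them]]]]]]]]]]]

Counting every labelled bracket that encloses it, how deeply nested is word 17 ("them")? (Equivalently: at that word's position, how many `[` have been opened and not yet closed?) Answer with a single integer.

Path from the root down to the word: S → VP → SBAR → S → VP → NP → PP → NP → PP → NP → PRON. That is 11 enclosing brackets.

11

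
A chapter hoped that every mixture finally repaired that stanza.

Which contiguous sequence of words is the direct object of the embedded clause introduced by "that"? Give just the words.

The verb of the embedded clause introduced by "that" is "repaired"; its direct object is the NP "that stanza".

that stanza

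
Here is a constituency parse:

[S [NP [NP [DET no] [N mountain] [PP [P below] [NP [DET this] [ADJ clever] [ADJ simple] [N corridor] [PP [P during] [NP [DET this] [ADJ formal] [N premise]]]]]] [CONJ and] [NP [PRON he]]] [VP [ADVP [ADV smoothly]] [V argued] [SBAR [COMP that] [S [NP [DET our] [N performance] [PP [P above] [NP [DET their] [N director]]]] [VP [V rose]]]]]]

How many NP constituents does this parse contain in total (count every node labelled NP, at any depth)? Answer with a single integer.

7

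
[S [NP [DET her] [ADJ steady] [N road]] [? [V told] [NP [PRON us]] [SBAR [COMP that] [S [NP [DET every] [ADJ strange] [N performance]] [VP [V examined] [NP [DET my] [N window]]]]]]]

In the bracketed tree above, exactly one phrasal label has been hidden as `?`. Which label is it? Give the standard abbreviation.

VP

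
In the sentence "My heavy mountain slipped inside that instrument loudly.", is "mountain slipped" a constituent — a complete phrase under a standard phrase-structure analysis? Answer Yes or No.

The sequence begins inside the noun phrase "my heavy mountain" and ends inside the verb phrase "slipped inside that instrument loudly"; it crosses a phrase boundary, so no single node in the tree spans exactly those words.

No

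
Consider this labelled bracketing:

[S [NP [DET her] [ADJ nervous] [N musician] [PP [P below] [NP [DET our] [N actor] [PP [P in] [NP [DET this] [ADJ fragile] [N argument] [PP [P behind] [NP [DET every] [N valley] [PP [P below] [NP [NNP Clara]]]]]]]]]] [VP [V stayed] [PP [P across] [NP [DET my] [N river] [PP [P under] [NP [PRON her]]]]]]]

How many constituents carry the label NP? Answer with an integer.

7

Listing each NP by its span: [NP her nervous musician below our actor in this fragile argument behind every valley below Clara]; [NP our actor in this fragile argument behind every valley below Clara]; [NP this fragile argument behind every valley below Clara]; [NP every valley below Clara]; [NP Clara]; [NP my river under her] … — that makes 7.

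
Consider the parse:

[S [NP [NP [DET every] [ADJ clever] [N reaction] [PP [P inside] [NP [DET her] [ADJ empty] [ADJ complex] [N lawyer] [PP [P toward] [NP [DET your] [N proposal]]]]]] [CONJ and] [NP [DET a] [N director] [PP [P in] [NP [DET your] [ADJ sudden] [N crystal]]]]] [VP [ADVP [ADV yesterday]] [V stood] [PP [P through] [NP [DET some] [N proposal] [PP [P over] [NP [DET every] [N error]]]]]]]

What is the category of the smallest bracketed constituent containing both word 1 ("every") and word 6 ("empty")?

Word 1 lies under S → NP → NP → DET; word 6 lies under S → NP → NP → PP → NP → ADJ. The lowest shared node is the NP.

NP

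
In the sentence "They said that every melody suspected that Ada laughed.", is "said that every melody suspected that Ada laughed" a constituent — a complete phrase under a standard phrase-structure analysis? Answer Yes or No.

Yes

The sequence corresponds to a single VP node — the verb phrase "said that every melody suspected that Ada laughed".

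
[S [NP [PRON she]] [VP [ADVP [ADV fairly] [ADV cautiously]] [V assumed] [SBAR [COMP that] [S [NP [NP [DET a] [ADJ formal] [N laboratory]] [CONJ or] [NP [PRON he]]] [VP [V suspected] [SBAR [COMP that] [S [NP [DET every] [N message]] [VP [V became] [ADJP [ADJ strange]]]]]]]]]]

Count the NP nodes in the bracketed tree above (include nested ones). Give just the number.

The NP constituents are: [NP she]; [NP a formal laboratory or he]; [NP a formal laboratory]; [NP he]; [NP every message]. Total: 5.

5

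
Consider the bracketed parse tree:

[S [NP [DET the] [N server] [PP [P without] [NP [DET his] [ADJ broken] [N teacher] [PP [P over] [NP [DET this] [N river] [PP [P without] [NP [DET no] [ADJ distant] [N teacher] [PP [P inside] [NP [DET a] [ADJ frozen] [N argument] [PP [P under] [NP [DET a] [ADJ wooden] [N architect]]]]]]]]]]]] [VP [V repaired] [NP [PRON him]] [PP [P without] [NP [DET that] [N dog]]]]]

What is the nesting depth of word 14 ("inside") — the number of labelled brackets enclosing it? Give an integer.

Counting open brackets not yet closed at "inside": [S [NP [PP [NP [PP [NP [PP [NP [PP [P = 10.

10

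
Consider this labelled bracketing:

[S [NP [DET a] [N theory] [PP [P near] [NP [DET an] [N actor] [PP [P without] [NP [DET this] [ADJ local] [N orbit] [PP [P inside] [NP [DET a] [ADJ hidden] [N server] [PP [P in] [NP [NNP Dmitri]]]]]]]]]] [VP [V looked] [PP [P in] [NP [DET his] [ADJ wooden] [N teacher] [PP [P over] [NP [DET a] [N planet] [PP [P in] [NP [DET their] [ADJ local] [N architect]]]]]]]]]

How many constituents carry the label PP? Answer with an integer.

7

Scanning left to right, an opening `[PP` appears at word positions 3, 6, 10, 14, 17, 21, 24 — 7 in total.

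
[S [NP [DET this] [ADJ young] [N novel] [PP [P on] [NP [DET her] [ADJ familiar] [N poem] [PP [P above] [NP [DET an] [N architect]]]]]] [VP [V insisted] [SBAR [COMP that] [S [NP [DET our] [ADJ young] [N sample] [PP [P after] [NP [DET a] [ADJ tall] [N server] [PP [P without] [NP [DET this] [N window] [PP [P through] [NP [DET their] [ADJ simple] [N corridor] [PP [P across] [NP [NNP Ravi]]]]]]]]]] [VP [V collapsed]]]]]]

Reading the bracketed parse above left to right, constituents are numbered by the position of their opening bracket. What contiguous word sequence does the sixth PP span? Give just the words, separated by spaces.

The PP opening brackets appear, in order, over: "on her familiar poem above an architect"; "above an architect"; "after a tall server without this window through their simple corridor across Ravi"; "without this window through their simple corridor across Ravi"; "through their simple corridor across Ravi"; "across Ravi". The sixth one spans "across Ravi".

across Ravi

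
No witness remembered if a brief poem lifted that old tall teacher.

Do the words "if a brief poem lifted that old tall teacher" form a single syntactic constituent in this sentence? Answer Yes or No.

Yes

The sequence corresponds to a single SBAR node — the subordinate clause "if a brief poem lifted that old tall teacher".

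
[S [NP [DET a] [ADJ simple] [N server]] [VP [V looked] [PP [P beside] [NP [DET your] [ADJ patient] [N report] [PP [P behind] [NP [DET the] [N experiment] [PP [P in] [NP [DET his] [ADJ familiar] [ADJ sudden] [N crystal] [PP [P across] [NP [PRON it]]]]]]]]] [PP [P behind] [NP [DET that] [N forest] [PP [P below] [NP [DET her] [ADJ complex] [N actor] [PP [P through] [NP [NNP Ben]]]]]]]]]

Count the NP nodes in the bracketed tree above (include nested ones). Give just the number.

The NP constituents are: [NP a simple server]; [NP your patient report behind the experiment in his familiar sudden crystal across it]; [NP the experiment in his familiar sudden crystal across it]; [NP his familiar sudden crystal across it]; [NP it]; [NP that forest below her complex actor through Ben] …. Total: 8.

8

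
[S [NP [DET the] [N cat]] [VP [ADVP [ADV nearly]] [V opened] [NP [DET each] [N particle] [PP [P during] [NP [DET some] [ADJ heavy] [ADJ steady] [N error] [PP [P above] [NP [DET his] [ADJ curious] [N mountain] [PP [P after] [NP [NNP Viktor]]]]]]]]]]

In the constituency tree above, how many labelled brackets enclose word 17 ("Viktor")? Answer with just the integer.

10

Counting open brackets not yet closed at "Viktor": [S [VP [NP [PP [NP [PP [NP [PP [NP [NNP = 10.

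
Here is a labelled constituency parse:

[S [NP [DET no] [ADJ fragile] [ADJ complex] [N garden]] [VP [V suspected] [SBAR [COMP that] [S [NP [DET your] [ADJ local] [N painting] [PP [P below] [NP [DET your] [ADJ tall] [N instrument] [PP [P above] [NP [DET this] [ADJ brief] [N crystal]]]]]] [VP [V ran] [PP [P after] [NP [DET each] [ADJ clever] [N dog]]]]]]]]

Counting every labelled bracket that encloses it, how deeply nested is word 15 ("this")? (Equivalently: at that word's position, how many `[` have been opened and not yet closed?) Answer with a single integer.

10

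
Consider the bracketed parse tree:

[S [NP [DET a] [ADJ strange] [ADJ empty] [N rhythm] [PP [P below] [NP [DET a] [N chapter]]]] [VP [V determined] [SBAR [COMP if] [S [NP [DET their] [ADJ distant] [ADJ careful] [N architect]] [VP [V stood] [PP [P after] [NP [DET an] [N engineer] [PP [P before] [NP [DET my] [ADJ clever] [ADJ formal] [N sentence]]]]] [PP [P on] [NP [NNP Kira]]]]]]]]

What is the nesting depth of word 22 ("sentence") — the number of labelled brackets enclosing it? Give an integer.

10

Counting open brackets not yet closed at "sentence": [S [VP [SBAR [S [VP [PP [NP [PP [NP [N = 10.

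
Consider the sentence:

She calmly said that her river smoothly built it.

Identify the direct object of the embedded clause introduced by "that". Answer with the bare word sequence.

it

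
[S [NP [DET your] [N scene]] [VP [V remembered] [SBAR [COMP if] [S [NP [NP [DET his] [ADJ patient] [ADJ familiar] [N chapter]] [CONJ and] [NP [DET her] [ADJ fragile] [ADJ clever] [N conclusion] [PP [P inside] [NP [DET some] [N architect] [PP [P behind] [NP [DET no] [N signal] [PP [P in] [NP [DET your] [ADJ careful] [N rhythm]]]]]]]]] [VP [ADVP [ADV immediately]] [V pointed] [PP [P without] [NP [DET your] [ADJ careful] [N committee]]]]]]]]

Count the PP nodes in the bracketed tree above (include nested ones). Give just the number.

4

Listing each PP by its span: [PP inside some architect behind no signal in your careful rhythm]; [PP behind no signal in your careful rhythm]; [PP in your careful rhythm]; [PP without your careful committee] — that makes 4.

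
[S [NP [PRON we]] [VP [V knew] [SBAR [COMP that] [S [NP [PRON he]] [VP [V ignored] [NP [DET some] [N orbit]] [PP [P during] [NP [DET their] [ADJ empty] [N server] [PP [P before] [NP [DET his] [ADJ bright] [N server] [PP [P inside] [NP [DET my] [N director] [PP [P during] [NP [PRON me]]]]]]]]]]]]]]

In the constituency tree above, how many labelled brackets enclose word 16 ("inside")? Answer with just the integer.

11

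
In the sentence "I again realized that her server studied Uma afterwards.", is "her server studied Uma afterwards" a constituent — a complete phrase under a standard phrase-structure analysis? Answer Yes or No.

Yes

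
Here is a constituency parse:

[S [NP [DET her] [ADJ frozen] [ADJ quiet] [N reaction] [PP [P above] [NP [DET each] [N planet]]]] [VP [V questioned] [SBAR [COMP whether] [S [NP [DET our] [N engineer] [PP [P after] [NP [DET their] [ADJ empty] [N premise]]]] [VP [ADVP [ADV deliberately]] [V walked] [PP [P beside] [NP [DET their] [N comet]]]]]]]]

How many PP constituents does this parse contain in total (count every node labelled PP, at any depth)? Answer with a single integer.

3

The PP constituents are: [PP above each planet]; [PP after their empty premise]; [PP beside their comet]. Total: 3.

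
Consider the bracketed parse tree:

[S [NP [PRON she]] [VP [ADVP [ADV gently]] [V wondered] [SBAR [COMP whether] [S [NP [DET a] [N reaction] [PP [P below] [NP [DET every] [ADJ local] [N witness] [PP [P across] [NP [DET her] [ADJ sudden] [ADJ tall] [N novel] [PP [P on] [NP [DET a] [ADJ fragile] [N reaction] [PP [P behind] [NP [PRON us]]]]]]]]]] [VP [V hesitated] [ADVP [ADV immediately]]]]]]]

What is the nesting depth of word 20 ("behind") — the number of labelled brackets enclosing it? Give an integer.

13

Counting open brackets not yet closed at "behind": [S [VP [SBAR [S [NP [PP [NP [PP [NP [PP [NP [PP [P = 13.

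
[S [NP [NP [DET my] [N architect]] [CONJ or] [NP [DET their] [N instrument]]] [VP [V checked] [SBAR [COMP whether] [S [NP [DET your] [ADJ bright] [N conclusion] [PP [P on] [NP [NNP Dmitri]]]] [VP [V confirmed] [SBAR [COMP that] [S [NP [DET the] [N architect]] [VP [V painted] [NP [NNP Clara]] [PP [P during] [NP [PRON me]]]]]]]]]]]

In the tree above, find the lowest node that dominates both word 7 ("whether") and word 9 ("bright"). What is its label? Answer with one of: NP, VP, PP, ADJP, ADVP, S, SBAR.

SBAR

Both words fall inside [SBAR whether your bright conclusion on Dmitri confirmed that the architect painted Clara during me] (words 7–20), and no smaller constituent contains them both. Label: SBAR.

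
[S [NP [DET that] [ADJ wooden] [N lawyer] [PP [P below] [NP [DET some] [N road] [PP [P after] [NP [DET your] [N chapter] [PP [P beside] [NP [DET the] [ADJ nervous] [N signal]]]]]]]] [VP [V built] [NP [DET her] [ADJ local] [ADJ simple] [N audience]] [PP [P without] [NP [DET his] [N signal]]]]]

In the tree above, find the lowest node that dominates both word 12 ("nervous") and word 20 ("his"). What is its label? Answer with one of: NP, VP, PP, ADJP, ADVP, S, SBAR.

S

Word 12 lies under S → NP → PP → NP → PP → NP → PP → NP → ADJ; word 20 lies under S → VP → PP → NP → DET. The lowest shared node is the S.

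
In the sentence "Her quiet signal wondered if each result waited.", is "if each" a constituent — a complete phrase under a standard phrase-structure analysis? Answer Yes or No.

"if" belongs to the complementizer "if" while "each" belongs to the clause "each result waited"; a span that runs across that boundary is not a single phrase.

No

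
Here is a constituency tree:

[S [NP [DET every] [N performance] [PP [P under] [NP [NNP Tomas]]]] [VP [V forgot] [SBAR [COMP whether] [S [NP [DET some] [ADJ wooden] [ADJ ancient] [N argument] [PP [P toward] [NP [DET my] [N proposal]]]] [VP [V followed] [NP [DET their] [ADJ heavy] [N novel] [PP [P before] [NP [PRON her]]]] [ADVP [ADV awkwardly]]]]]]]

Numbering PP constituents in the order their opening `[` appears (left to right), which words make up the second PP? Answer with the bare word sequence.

toward my proposal

Opening `[PP` markers occur at word positions 3, 11, 18; the second of these opens the constituent [PP toward my proposal].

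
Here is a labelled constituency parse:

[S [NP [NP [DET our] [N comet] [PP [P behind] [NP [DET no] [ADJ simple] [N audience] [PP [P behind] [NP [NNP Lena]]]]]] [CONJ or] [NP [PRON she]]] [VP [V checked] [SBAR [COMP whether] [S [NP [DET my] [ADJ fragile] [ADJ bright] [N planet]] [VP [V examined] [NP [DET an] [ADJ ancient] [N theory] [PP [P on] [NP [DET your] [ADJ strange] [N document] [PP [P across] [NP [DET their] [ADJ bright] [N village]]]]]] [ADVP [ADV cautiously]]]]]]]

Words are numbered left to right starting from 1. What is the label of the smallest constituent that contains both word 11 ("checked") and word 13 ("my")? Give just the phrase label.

VP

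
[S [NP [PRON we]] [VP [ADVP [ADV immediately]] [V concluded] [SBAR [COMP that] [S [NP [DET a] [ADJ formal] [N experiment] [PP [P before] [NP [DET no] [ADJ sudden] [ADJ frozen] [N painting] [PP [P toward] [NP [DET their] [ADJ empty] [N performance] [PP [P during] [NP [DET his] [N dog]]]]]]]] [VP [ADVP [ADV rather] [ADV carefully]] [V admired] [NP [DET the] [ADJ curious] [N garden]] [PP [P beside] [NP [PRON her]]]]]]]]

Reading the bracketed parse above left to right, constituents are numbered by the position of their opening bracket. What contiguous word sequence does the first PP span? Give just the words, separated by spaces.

The PP opening brackets appear, in order, over: "before no sudden frozen painting toward their empty performance during his dog"; "toward their empty performance during his dog"; "during his dog"; "beside her". The first one spans "before no sudden frozen painting toward their empty performance during his dog".

before no sudden frozen painting toward their empty performance during his dog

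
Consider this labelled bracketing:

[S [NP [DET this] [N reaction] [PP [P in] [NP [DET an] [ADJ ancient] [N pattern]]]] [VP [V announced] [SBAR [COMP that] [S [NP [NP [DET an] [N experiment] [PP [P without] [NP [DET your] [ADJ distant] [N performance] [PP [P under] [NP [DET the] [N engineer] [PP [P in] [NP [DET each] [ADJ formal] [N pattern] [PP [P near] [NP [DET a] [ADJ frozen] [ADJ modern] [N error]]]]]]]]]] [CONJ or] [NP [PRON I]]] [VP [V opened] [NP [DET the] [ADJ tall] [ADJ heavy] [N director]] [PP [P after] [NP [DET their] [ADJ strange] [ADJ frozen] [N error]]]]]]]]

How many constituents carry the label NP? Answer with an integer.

Scanning left to right, an opening `[NP` appears at word positions 1, 4, 9, 9, 12, 16, 19, 23, 28, 30, 35 — 11 in total.

11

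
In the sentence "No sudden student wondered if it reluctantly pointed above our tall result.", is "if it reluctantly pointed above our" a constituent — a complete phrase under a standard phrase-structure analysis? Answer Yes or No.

No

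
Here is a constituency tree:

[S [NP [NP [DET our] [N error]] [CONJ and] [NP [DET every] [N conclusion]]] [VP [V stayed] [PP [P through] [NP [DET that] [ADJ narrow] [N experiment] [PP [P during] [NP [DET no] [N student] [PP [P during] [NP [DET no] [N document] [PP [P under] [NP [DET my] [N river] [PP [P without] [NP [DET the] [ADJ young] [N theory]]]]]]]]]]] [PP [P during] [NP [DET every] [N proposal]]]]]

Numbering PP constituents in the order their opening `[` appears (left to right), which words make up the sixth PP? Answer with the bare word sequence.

In left-to-right order the PP constituents are "through that narrow experiment during no student during no document under my river without the young theory"; "during no student during no document under my river without the young theory"; "during no document under my river without the young theory"; "under my river without the young theory"; "without the young theory"; "during every proposal". Number 6 is "during every proposal".

during every proposal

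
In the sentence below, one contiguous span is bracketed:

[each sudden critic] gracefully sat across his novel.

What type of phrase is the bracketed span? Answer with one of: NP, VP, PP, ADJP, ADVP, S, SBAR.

NP

"critic" is the head of the bracketed span, so the span is a noun phrase: NP.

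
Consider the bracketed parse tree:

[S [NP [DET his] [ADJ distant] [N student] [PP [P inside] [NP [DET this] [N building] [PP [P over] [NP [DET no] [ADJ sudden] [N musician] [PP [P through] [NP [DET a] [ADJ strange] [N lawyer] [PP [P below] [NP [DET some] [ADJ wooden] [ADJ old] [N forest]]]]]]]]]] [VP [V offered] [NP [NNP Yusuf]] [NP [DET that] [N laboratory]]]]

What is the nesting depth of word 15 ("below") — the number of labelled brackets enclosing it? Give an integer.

10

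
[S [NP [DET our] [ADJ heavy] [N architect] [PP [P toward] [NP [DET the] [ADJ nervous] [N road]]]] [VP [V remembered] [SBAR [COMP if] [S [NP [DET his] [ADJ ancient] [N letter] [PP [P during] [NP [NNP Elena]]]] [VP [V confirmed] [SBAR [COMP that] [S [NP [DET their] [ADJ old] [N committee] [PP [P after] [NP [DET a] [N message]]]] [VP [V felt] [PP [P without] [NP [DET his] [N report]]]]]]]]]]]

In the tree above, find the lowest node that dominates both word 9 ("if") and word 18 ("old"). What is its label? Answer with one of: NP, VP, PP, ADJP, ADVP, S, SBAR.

Both words fall inside [SBAR if his ancient letter during Elena confirmed that their old committee after a message felt without his report] (words 9–26), and no smaller constituent contains them both. Label: SBAR.

SBAR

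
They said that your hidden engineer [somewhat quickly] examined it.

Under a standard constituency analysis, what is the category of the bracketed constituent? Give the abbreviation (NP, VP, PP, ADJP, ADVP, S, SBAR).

ADVP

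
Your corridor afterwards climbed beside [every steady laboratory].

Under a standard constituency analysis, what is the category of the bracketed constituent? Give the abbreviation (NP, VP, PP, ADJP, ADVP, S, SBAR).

NP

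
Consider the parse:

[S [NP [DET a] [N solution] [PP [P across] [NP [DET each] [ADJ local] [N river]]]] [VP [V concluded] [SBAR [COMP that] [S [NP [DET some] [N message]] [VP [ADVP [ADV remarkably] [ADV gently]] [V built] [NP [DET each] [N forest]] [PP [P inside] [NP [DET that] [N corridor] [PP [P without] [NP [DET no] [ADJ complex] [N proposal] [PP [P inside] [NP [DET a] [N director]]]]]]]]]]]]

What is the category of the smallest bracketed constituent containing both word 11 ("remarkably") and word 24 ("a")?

VP

Word 11 lies under S → VP → SBAR → S → VP → ADVP → ADV; word 24 lies under S → VP → SBAR → S → VP → PP → NP → PP → NP → PP → NP → DET. The lowest shared node is the VP.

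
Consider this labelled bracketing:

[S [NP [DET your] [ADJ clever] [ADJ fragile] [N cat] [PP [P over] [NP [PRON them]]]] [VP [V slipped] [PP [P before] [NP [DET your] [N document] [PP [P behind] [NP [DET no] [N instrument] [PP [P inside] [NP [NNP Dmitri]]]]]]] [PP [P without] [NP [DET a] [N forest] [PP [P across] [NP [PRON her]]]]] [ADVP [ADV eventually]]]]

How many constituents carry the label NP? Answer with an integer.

Scanning left to right, an opening `[NP` appears at word positions 1, 6, 9, 12, 15, 17, 20 — 7 in total.

7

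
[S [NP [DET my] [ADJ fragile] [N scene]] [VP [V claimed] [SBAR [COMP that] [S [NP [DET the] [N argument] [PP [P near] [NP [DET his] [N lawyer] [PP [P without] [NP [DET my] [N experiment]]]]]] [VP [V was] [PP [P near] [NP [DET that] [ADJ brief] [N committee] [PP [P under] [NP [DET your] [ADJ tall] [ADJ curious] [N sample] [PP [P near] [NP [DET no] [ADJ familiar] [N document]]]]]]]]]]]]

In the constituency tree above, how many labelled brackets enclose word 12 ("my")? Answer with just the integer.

10

Path from the root down to the word: S → VP → SBAR → S → NP → PP → NP → PP → NP → DET. That is 10 enclosing brackets.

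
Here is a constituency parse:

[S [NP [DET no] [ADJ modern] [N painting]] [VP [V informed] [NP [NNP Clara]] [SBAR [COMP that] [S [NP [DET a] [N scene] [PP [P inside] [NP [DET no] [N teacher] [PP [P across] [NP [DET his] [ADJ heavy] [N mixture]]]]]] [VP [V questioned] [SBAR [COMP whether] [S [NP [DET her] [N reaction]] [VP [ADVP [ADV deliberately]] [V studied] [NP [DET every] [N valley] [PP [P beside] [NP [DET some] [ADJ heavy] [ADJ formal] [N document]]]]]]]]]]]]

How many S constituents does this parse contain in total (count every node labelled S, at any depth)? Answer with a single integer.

3

The S constituents are: [S no modern painting informed Clara that a scene inside no teacher across his heavy mixture questioned whether her reaction deliberately studied every valley beside some heavy formal document]; [S a scene inside no teacher across his heavy mixture questioned whether her reaction deliberately studied every valley beside some heavy formal document]; [S her reaction deliberately studied every valley beside some heavy formal document]. Total: 3.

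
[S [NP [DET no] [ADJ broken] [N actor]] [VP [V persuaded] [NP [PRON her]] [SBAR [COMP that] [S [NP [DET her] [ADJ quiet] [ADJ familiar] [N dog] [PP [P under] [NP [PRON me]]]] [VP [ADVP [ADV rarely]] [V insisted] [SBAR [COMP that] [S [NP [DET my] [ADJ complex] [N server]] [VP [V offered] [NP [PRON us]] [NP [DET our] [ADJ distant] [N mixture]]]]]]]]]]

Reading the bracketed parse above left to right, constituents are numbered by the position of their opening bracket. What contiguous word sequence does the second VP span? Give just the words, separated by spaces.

The VP opening brackets appear, in order, over: "persuaded her that her quiet familiar dog under me rarely insisted that my complex server offered us our distant mixture"; "rarely insisted that my complex server offered us our distant mixture"; "offered us our distant mixture". The second one spans "rarely insisted that my complex server offered us our distant mixture".

rarely insisted that my complex server offered us our distant mixture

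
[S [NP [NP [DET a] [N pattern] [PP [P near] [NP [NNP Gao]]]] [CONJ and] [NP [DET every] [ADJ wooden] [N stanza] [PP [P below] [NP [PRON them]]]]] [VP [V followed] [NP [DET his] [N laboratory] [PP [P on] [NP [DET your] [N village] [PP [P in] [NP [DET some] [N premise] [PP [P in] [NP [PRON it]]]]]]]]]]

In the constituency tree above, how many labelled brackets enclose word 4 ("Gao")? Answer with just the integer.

The word sits inside NNP, which is inside NP, inside PP, inside NP, inside NP, inside S — 6 brackets in all.

6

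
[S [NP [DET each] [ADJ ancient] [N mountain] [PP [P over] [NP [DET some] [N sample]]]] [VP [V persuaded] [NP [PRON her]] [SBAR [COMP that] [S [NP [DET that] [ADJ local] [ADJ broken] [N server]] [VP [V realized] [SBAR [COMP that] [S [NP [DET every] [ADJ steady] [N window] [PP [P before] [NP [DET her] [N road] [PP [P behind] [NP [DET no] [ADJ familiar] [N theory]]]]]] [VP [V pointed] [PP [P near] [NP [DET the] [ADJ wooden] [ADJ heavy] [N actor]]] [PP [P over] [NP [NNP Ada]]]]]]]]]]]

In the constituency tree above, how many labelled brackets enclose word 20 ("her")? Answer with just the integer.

11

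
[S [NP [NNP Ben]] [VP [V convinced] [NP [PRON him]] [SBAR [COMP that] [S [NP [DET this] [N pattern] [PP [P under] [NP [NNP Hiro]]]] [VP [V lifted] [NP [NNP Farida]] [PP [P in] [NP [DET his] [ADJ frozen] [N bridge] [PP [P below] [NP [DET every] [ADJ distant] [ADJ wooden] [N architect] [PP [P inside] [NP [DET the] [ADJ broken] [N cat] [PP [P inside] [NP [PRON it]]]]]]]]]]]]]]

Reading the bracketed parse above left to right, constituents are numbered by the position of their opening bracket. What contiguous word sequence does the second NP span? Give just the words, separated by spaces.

The NP opening brackets appear, in order, over: "Ben"; "him"; "this pattern under Hiro"; "Hiro"; "Farida"; "his frozen bridge below every distant wooden architect inside the broken cat inside it"; "every distant wooden architect inside the broken cat inside it"; "the broken cat inside it"; "it". The second one spans "him".

him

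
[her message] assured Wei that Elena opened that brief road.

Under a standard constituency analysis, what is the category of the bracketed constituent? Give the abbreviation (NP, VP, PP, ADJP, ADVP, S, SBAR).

NP

The span is built around the noun "message" — a noun phrase (NP).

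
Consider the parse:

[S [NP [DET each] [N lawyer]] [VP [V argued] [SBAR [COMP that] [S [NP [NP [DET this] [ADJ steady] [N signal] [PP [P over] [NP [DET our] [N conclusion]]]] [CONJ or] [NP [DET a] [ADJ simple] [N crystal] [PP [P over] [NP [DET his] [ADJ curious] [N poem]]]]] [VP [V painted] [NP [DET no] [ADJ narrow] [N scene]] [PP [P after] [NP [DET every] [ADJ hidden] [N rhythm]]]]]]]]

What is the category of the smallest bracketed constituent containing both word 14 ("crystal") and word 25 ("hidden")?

S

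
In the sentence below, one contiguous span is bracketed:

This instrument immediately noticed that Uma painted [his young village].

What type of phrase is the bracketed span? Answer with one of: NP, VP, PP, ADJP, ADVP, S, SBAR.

The bracketed span "his young village" is headed by "village", making it a noun phrase (NP).

NP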